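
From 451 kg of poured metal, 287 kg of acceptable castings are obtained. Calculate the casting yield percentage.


Formula: Casting Yield = (W_good / W_total) * 100
Yield = (287 kg / 451 kg) * 100 = 63.6364%


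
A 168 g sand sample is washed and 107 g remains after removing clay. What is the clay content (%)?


Formula: Clay% = (W_total - W_washed) / W_total * 100
Clay mass = 168 - 107 = 61 g
Clay% = 61 / 168 * 100 = 36.3095%


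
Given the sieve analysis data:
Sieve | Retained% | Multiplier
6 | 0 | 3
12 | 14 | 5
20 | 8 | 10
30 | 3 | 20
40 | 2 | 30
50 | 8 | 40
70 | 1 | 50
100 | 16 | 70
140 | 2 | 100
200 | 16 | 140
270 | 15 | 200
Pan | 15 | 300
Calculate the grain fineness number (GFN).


Formula: GFN = sum(pct * multiplier) / sum(pct)
sum(pct * multiplier) = 11700
sum(pct) = 100
GFN = 11700 / 100 = 117.00

Final answer: 117.00


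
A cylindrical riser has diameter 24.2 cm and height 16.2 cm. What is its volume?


Formula: V = pi * (D/2)^2 * H  (cylinder volume)
Radius = D/2 = 24.2/2 = 12.1 cm
V = pi * 12.1^2 * 16.2 = 7451.3614 cm^3

Final answer: 7451.3614 cm^3


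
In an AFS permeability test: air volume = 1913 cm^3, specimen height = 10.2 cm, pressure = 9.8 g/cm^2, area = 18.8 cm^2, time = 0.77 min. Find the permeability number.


Formula: Permeability Number P = (V * H) / (p * A * t)
Numerator: V * H = 1913 * 10.2 = 19512.6
Denominator: p * A * t = 9.8 * 18.8 * 0.77 = 141.8648
P = 19512.6 / 141.8648 = 137.5436


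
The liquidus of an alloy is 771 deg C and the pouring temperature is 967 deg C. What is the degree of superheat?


Formula: Superheat = T_pour - T_melt
Superheat = 967 - 771 = 196 deg C


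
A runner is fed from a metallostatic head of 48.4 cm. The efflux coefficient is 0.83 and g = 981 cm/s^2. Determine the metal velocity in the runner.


Formula: v = Cd * sqrt(2 * g * h)  (Torricelli with discharge coefficient)
2*g*h = 2 * 981 * 48.4 = 94960.8 cm^2/s^2
sqrt(94960.8) = 308.15710 cm/s
v = 0.83 * 308.15710 = 255.7704 cm/s

Final answer: 255.7704 cm/s


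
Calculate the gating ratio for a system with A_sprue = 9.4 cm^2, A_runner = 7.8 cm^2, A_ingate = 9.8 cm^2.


Sprue:Runner:Ingate = 1 : 7.8/9.4 : 9.8/9.4 = 1:0.83:1.04

Final answer: 1:0.83:1.04


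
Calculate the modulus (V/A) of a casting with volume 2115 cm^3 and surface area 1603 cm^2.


Formula: Casting Modulus M = V / A
M = 2115 cm^3 / 1603 cm^2 = 1.3194 cm


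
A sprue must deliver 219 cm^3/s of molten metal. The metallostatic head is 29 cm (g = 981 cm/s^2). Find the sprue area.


Formula: v = sqrt(2*g*h), A = Q/v
Velocity: v = sqrt(2 * 981 * 29) = sqrt(56898) = 238.5330 cm/s
Sprue area: A = Q / v = 219 / 238.5330 = 0.9181 cm^2

0.9181 cm^2


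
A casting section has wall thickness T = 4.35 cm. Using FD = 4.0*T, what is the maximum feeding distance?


Formula: FD = 4.0 * T  (riser feeding-distance rule)
FD = 4.0 * 4.35 cm = 17.4000 cm

Answer: 17.4000 cm


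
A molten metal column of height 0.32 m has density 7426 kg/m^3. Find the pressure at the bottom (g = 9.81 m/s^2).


Formula: P = rho * g * h
rho * g = 7426 * 9.81 = 72849.06 N/m^3
P = 72849.06 * 0.32 = 23311.6992 Pa


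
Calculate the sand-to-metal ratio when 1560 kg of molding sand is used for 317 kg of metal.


Formula: Sand-to-Metal Ratio = W_sand / W_metal
Ratio = 1560 kg / 317 kg = 4.9211


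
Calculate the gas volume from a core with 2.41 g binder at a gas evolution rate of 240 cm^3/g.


Formula: V_gas = W_binder * gas_evolution_rate
V = 2.41 g * 240 cm^3/g = 578.4000 cm^3

578.4000 cm^3


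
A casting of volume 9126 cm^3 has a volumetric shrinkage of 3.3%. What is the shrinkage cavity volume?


Formula: V_shrink = V_casting * shrinkage_pct / 100
V_shrink = 9126 cm^3 * 3.3 / 100 = 301.1580 cm^3


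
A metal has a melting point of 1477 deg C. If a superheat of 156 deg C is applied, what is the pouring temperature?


Formula: T_pour = T_melt + Superheat
T_pour = 1477 + 156 = 1633 deg C

Final answer: 1633 deg C


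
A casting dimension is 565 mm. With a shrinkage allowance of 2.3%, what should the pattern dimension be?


Formula: L_pattern = L_casting * (1 + shrinkage_rate/100)
Shrinkage factor = 1 + 2.3/100 = 1.023
L_pattern = 565 mm * 1.023 = 577.9950 mm


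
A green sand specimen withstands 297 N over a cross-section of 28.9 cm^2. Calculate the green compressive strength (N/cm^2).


Formula: Compressive Strength = Force / Area
Strength = 297 N / 28.9 cm^2 = 10.2768 N/cm^2

Answer: 10.2768 N/cm^2


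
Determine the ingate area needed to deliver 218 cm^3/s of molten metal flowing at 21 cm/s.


Formula: A_ingate = Q / v  (continuity equation)
A = 218 cm^3/s / 21 cm/s = 10.3810 cm^2

Final answer: 10.3810 cm^2


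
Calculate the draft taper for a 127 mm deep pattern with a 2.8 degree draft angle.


Formula: taper = depth * tan(draft_angle)
tan(2.8 deg) = 0.0489082
taper = 127 mm * 0.0489082 = 6.2113 mm

Final answer: 6.2113 mm


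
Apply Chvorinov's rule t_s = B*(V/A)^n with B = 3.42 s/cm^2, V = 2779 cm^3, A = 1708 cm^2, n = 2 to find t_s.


Formula: t_s = B * (V/A)^n  (Chvorinov's rule, n=2)
Modulus M = V/A = 2779/1708 = 1.627049 cm
M^2 = 1.627049^2 = 2.647288 cm^2
t_s = 3.42 * 2.647288 = 9.0537 s

Answer: 9.0537 s


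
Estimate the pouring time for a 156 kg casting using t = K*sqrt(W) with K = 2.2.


Formula: t = K * sqrt(W)
sqrt(W) = sqrt(156) = 12.49000
t = 2.2 * 12.49000 = 27.4780 s

27.4780 s


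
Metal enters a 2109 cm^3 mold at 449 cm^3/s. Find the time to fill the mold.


Formula: t_fill = V_mold / Q_flow
t = 2109 cm^3 / 449 cm^3/s = 4.6971 s


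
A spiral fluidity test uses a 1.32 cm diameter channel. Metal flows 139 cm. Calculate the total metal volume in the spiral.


Formula: V = pi * (d/2)^2 * L  (cylinder volume)
Radius = 1.32/2 = 0.66 cm
V = pi * 0.66^2 * 139 = 190.2184 cm^3


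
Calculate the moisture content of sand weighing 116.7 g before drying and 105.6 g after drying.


Formula: MC = (W_wet - W_dry) / W_wet * 100
Water mass = 116.7 - 105.6 = 11.1 g
MC = 11.1 / 116.7 * 100 = 9.5116%

Final answer: 9.5116%


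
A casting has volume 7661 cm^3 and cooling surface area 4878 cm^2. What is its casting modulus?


Formula: Casting Modulus M = V / A
M = 7661 cm^3 / 4878 cm^2 = 1.5705 cm

1.5705 cm


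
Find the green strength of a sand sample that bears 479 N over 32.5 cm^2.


Formula: Compressive Strength = Force / Area
Strength = 479 N / 32.5 cm^2 = 14.7385 N/cm^2

Answer: 14.7385 N/cm^2


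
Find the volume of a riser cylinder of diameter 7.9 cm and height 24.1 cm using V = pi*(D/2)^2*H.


Formula: V = pi * (D/2)^2 * H  (cylinder volume)
Radius = D/2 = 7.9/2 = 3.95 cm
V = pi * 3.95^2 * 24.1 = 1181.3025 cm^3

1181.3025 cm^3


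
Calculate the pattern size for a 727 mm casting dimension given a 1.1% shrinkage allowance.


Formula: L_pattern = L_casting * (1 + shrinkage_rate/100)
Shrinkage factor = 1 + 1.1/100 = 1.011
L_pattern = 727 mm * 1.011 = 734.9970 mm

734.9970 mm


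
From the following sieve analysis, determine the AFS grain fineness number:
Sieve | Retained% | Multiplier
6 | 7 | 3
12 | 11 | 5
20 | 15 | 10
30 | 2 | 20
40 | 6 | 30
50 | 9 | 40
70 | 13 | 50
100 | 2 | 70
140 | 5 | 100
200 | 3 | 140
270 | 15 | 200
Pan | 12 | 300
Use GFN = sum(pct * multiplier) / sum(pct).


Formula: GFN = sum(pct * multiplier) / sum(pct)
sum(pct * multiplier) = 9116
sum(pct) = 100
GFN = 9116 / 100 = 91.16

91.16


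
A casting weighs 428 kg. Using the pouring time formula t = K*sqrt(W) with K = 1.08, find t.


Formula: t = K * sqrt(W)
sqrt(W) = sqrt(428) = 20.68816
t = 1.08 * 20.68816 = 22.3432 s

22.3432 s


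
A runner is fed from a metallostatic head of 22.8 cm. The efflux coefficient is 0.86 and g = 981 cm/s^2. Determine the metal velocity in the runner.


Formula: v = Cd * sqrt(2 * g * h)  (Torricelli with discharge coefficient)
2*g*h = 2 * 981 * 22.8 = 44733.6 cm^2/s^2
sqrt(44733.6) = 211.50319 cm/s
v = 0.86 * 211.50319 = 181.8927 cm/s

181.8927 cm/s


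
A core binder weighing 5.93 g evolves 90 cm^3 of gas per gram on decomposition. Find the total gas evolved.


Formula: V_gas = W_binder * gas_evolution_rate
V = 5.93 g * 90 cm^3/g = 533.7000 cm^3

Answer: 533.7000 cm^3


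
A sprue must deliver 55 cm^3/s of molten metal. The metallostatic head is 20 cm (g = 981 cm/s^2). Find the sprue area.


Formula: v = sqrt(2*g*h), A = Q/v
Velocity: v = sqrt(2 * 981 * 20) = sqrt(39240) = 198.0909 cm/s
Sprue area: A = Q / v = 55 / 198.0909 = 0.2777 cm^2

0.2777 cm^2


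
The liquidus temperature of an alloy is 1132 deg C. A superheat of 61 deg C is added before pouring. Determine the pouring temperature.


Formula: T_pour = T_melt + Superheat
T_pour = 1132 + 61 = 1193 deg C

1193 deg C


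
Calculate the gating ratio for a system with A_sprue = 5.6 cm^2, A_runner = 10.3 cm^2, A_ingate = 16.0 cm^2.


Sprue:Runner:Ingate = 1 : 10.3/5.6 : 16.0/5.6 = 1:1.84:2.86


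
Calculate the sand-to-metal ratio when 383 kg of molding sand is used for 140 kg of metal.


Formula: Sand-to-Metal Ratio = W_sand / W_metal
Ratio = 383 kg / 140 kg = 2.7357

Final answer: 2.7357


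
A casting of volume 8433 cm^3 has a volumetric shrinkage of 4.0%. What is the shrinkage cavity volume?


Formula: V_shrink = V_casting * shrinkage_pct / 100
V_shrink = 8433 cm^3 * 4.0 / 100 = 337.3200 cm^3

337.3200 cm^3


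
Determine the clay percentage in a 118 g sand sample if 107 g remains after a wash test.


Formula: Clay% = (W_total - W_washed) / W_total * 100
Clay mass = 118 - 107 = 11 g
Clay% = 11 / 118 * 100 = 9.3220%

Answer: 9.3220%


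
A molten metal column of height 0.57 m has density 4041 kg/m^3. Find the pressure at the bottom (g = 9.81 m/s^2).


Formula: P = rho * g * h
rho * g = 4041 * 9.81 = 39642.21 N/m^3
P = 39642.21 * 0.57 = 22596.0597 Pa

22596.0597 Pa


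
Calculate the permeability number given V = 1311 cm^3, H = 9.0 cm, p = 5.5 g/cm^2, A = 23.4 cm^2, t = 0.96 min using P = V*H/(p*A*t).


Formula: Permeability Number P = (V * H) / (p * A * t)
Numerator: V * H = 1311 * 9.0 = 11799.0
Denominator: p * A * t = 5.5 * 23.4 * 0.96 = 123.552
P = 11799.0 / 123.552 = 95.4983

Answer: 95.4983


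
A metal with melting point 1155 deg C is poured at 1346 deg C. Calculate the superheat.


Formula: Superheat = T_pour - T_melt
Superheat = 1346 - 1155 = 191 deg C

Final answer: 191 deg C


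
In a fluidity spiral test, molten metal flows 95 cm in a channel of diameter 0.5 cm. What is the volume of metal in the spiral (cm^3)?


Formula: V = pi * (d/2)^2 * L  (cylinder volume)
Radius = 0.5/2 = 0.25 cm
V = pi * 0.25^2 * 95 = 18.6532 cm^3

18.6532 cm^3


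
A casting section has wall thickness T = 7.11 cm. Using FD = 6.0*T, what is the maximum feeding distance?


Formula: FD = 6.0 * T  (riser feeding-distance rule)
FD = 6.0 * 7.11 cm = 42.6600 cm

Final answer: 42.6600 cm


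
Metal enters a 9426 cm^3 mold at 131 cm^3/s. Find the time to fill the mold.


Formula: t_fill = V_mold / Q_flow
t = 9426 cm^3 / 131 cm^3/s = 71.9542 s

Answer: 71.9542 s


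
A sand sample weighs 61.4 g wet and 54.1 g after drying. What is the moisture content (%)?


Formula: MC = (W_wet - W_dry) / W_wet * 100
Water mass = 61.4 - 54.1 = 7.3 g
MC = 7.3 / 61.4 * 100 = 11.8893%

Final answer: 11.8893%


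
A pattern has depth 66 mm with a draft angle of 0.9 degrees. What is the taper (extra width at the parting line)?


Formula: taper = depth * tan(draft_angle)
tan(0.9 deg) = 0.0157093
taper = 66 mm * 0.0157093 = 1.0368 mm

Answer: 1.0368 mm


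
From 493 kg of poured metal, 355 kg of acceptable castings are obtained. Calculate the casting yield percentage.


Formula: Casting Yield = (W_good / W_total) * 100
Yield = (355 kg / 493 kg) * 100 = 72.0081%


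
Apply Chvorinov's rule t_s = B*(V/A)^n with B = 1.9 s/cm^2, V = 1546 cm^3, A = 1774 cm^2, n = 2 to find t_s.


Formula: t_s = B * (V/A)^n  (Chvorinov's rule, n=2)
Modulus M = V/A = 1546/1774 = 0.871477 cm
M^2 = 0.871477^2 = 0.759472 cm^2
t_s = 1.9 * 0.759472 = 1.4430 s

Answer: 1.4430 s


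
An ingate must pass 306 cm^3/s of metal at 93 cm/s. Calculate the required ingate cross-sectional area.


Formula: A_ingate = Q / v  (continuity equation)
A = 306 cm^3/s / 93 cm/s = 3.2903 cm^2

Final answer: 3.2903 cm^2


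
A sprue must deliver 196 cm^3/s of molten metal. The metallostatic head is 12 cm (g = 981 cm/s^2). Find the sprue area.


Formula: v = sqrt(2*g*h), A = Q/v
Velocity: v = sqrt(2 * 981 * 12) = sqrt(23544) = 153.4405 cm/s
Sprue area: A = Q / v = 196 / 153.4405 = 1.2774 cm^2

1.2774 cm^2


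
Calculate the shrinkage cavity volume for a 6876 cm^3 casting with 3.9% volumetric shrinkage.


Formula: V_shrink = V_casting * shrinkage_pct / 100
V_shrink = 6876 cm^3 * 3.9 / 100 = 268.1640 cm^3

268.1640 cm^3


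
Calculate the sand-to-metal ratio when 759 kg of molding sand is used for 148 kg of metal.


Formula: Sand-to-Metal Ratio = W_sand / W_metal
Ratio = 759 kg / 148 kg = 5.1284

5.1284


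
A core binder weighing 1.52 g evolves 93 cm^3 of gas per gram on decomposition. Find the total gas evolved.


Formula: V_gas = W_binder * gas_evolution_rate
V = 1.52 g * 93 cm^3/g = 141.3600 cm^3


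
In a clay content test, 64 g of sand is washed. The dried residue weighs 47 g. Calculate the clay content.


Formula: Clay% = (W_total - W_washed) / W_total * 100
Clay mass = 64 - 47 = 17 g
Clay% = 17 / 64 * 100 = 26.5625%

Answer: 26.5625%


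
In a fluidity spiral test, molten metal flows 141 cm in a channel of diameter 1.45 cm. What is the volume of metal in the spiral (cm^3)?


Formula: V = pi * (d/2)^2 * L  (cylinder volume)
Radius = 1.45/2 = 0.725 cm
V = pi * 0.725^2 * 141 = 232.8332 cm^3


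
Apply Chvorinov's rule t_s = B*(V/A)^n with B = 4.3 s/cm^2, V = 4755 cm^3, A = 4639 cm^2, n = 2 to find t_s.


Formula: t_s = B * (V/A)^n  (Chvorinov's rule, n=2)
Modulus M = V/A = 4755/4639 = 1.025005 cm
M^2 = 1.025005^2 = 1.050635 cm^2
t_s = 4.3 * 1.050635 = 4.5177 s

Final answer: 4.5177 s


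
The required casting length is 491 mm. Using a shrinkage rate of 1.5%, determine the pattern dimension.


Formula: L_pattern = L_casting * (1 + shrinkage_rate/100)
Shrinkage factor = 1 + 1.5/100 = 1.015
L_pattern = 491 mm * 1.015 = 498.3650 mm

Answer: 498.3650 mm


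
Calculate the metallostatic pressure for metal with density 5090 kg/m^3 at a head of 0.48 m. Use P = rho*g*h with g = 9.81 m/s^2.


Formula: P = rho * g * h
rho * g = 5090 * 9.81 = 49932.9 N/m^3
P = 49932.9 * 0.48 = 23967.7920 Pa

23967.7920 Pa


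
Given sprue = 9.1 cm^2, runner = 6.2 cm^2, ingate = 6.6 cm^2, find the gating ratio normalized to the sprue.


Sprue:Runner:Ingate = 1 : 6.2/9.1 : 6.6/9.1 = 1:0.68:0.73


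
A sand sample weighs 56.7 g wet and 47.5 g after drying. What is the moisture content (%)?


Formula: MC = (W_wet - W_dry) / W_wet * 100
Water mass = 56.7 - 47.5 = 9.2 g
MC = 9.2 / 56.7 * 100 = 16.2257%

16.2257%


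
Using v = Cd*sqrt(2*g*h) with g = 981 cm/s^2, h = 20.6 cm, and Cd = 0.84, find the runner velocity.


Formula: v = Cd * sqrt(2 * g * h)  (Torricelli with discharge coefficient)
2*g*h = 2 * 981 * 20.6 = 40417.2 cm^2/s^2
sqrt(40417.2) = 201.04029 cm/s
v = 0.84 * 201.04029 = 168.8738 cm/s

Answer: 168.8738 cm/s


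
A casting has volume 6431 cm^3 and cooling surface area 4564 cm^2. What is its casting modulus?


Formula: Casting Modulus M = V / A
M = 6431 cm^3 / 4564 cm^2 = 1.4091 cm

Final answer: 1.4091 cm


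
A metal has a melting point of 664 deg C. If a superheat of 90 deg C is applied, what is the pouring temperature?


Formula: T_pour = T_melt + Superheat
T_pour = 664 + 90 = 754 deg C


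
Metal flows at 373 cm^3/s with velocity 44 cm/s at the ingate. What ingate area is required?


Formula: A_ingate = Q / v  (continuity equation)
A = 373 cm^3/s / 44 cm/s = 8.4773 cm^2

Answer: 8.4773 cm^2


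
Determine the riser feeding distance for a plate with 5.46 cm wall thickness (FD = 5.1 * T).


Formula: FD = 5.1 * T  (riser feeding-distance rule)
FD = 5.1 * 5.46 cm = 27.8460 cm

Answer: 27.8460 cm


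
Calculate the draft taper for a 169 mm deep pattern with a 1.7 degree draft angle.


Formula: taper = depth * tan(draft_angle)
tan(1.7 deg) = 0.0296793
taper = 169 mm * 0.0296793 = 5.0158 mm

Final answer: 5.0158 mm


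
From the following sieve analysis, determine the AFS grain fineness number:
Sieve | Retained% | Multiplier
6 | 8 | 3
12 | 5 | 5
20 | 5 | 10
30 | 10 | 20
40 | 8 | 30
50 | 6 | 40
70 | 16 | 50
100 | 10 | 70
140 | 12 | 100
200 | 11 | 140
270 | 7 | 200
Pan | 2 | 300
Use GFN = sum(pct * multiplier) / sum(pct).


Formula: GFN = sum(pct * multiplier) / sum(pct)
sum(pct * multiplier) = 7019
sum(pct) = 100
GFN = 7019 / 100 = 70.19

Final answer: 70.19


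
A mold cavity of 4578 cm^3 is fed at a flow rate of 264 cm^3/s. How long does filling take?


Formula: t_fill = V_mold / Q_flow
t = 4578 cm^3 / 264 cm^3/s = 17.3409 s

17.3409 s


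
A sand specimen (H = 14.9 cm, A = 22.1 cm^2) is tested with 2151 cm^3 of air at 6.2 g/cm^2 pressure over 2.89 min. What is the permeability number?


Formula: Permeability Number P = (V * H) / (p * A * t)
Numerator: V * H = 2151 * 14.9 = 32049.9
Denominator: p * A * t = 6.2 * 22.1 * 2.89 = 395.9878
P = 32049.9 / 395.9878 = 80.9366

Answer: 80.9366


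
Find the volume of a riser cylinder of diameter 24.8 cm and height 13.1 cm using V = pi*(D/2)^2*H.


Formula: V = pi * (D/2)^2 * H  (cylinder volume)
Radius = D/2 = 24.8/2 = 12.4 cm
V = pi * 12.4^2 * 13.1 = 6327.9719 cm^3

Answer: 6327.9719 cm^3


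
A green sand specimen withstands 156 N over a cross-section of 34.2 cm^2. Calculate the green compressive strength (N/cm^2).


Formula: Compressive Strength = Force / Area
Strength = 156 N / 34.2 cm^2 = 4.5614 N/cm^2

Final answer: 4.5614 N/cm^2


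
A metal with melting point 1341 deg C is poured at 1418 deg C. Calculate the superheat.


Formula: Superheat = T_pour - T_melt
Superheat = 1418 - 1341 = 77 deg C


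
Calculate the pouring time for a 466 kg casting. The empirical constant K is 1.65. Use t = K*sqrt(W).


Formula: t = K * sqrt(W)
sqrt(W) = sqrt(466) = 21.58703
t = 1.65 * 21.58703 = 35.6186 s

35.6186 s


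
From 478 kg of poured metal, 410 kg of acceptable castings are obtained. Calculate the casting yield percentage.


Formula: Casting Yield = (W_good / W_total) * 100
Yield = (410 kg / 478 kg) * 100 = 85.7741%

85.7741%


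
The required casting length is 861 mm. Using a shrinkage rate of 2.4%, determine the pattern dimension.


Formula: L_pattern = L_casting * (1 + shrinkage_rate/100)
Shrinkage factor = 1 + 2.4/100 = 1.024
L_pattern = 861 mm * 1.024 = 881.6640 mm

881.6640 mm


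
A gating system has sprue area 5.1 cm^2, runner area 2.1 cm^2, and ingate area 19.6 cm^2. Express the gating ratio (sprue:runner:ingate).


Sprue:Runner:Ingate = 1 : 2.1/5.1 : 19.6/5.1 = 1:0.41:3.84

Answer: 1:0.41:3.84


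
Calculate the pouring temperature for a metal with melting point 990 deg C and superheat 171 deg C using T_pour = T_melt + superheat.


Formula: T_pour = T_melt + Superheat
T_pour = 990 + 171 = 1161 deg C


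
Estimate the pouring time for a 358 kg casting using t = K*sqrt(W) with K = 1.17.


Formula: t = K * sqrt(W)
sqrt(W) = sqrt(358) = 18.92089
t = 1.17 * 18.92089 = 22.1374 s

Answer: 22.1374 s


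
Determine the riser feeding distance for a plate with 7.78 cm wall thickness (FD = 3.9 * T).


Formula: FD = 3.9 * T  (riser feeding-distance rule)
FD = 3.9 * 7.78 cm = 30.3420 cm

Answer: 30.3420 cm


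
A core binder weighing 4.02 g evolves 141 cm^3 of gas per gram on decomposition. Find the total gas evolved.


Formula: V_gas = W_binder * gas_evolution_rate
V = 4.02 g * 141 cm^3/g = 566.8200 cm^3


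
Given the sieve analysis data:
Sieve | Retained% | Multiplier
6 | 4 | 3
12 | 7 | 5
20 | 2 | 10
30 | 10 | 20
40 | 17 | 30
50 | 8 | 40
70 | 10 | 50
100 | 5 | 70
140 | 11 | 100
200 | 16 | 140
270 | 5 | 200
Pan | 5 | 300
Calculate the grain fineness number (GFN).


Formula: GFN = sum(pct * multiplier) / sum(pct)
sum(pct * multiplier) = 7787
sum(pct) = 100
GFN = 7787 / 100 = 77.87


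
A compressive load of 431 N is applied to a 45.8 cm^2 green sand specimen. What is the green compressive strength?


Formula: Compressive Strength = Force / Area
Strength = 431 N / 45.8 cm^2 = 9.4105 N/cm^2

Answer: 9.4105 N/cm^2


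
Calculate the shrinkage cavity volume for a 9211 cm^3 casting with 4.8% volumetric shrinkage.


Formula: V_shrink = V_casting * shrinkage_pct / 100
V_shrink = 9211 cm^3 * 4.8 / 100 = 442.1280 cm^3

Final answer: 442.1280 cm^3


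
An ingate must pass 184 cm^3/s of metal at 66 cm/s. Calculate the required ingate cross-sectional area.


Formula: A_ingate = Q / v  (continuity equation)
A = 184 cm^3/s / 66 cm/s = 2.7879 cm^2

Answer: 2.7879 cm^2


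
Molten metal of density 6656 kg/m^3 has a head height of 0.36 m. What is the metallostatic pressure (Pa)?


Formula: P = rho * g * h
rho * g = 6656 * 9.81 = 65295.36 N/m^3
P = 65295.36 * 0.36 = 23506.3296 Pa


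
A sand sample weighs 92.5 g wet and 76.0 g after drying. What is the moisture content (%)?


Formula: MC = (W_wet - W_dry) / W_wet * 100
Water mass = 92.5 - 76.0 = 16.5 g
MC = 16.5 / 92.5 * 100 = 17.8378%

Answer: 17.8378%


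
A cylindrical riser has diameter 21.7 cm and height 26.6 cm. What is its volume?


Formula: V = pi * (D/2)^2 * H  (cylinder volume)
Radius = D/2 = 21.7/2 = 10.85 cm
V = pi * 10.85^2 * 26.6 = 9837.6414 cm^3

Final answer: 9837.6414 cm^3


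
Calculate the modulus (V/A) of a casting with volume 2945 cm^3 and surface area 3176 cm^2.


Formula: Casting Modulus M = V / A
M = 2945 cm^3 / 3176 cm^2 = 0.9273 cm

Answer: 0.9273 cm


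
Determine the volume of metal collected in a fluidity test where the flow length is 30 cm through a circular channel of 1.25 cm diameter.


Formula: V = pi * (d/2)^2 * L  (cylinder volume)
Radius = 1.25/2 = 0.625 cm
V = pi * 0.625^2 * 30 = 36.8155 cm^3

Answer: 36.8155 cm^3


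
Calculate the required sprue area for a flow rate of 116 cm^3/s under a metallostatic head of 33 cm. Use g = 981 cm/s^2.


Formula: v = sqrt(2*g*h), A = Q/v
Velocity: v = sqrt(2 * 981 * 33) = sqrt(64746) = 254.4524 cm/s
Sprue area: A = Q / v = 116 / 254.4524 = 0.4559 cm^2

Answer: 0.4559 cm^2


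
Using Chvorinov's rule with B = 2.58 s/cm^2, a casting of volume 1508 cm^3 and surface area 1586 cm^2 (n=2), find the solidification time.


Formula: t_s = B * (V/A)^n  (Chvorinov's rule, n=2)
Modulus M = V/A = 1508/1586 = 0.950820 cm
M^2 = 0.950820^2 = 0.904059 cm^2
t_s = 2.58 * 0.904059 = 2.3325 s

2.3325 s


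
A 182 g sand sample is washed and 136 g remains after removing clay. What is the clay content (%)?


Formula: Clay% = (W_total - W_washed) / W_total * 100
Clay mass = 182 - 136 = 46 g
Clay% = 46 / 182 * 100 = 25.2747%

Final answer: 25.2747%


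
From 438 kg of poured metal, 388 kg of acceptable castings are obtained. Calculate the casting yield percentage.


Formula: Casting Yield = (W_good / W_total) * 100
Yield = (388 kg / 438 kg) * 100 = 88.5845%


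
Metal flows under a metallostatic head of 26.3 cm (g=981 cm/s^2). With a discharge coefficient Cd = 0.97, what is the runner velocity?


Formula: v = Cd * sqrt(2 * g * h)  (Torricelli with discharge coefficient)
2*g*h = 2 * 981 * 26.3 = 51600.6 cm^2/s^2
sqrt(51600.6) = 227.15765 cm/s
v = 0.97 * 227.15765 = 220.3429 cm/s

220.3429 cm/s


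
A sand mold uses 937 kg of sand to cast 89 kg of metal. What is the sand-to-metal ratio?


Formula: Sand-to-Metal Ratio = W_sand / W_metal
Ratio = 937 kg / 89 kg = 10.5281

10.5281


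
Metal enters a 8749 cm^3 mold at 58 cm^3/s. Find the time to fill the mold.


Formula: t_fill = V_mold / Q_flow
t = 8749 cm^3 / 58 cm^3/s = 150.8448 s

Answer: 150.8448 s


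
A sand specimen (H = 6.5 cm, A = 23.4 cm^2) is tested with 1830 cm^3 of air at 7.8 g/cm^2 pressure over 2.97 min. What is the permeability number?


Formula: Permeability Number P = (V * H) / (p * A * t)
Numerator: V * H = 1830 * 6.5 = 11895.0
Denominator: p * A * t = 7.8 * 23.4 * 2.97 = 542.0844
P = 11895.0 / 542.0844 = 21.9431


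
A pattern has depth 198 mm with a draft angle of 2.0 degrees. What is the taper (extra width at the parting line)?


Formula: taper = depth * tan(draft_angle)
tan(2.0 deg) = 0.0349208
taper = 198 mm * 0.0349208 = 6.9143 mm

Final answer: 6.9143 mm


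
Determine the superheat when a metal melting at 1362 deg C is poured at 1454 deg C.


Formula: Superheat = T_pour - T_melt
Superheat = 1454 - 1362 = 92 deg C

Answer: 92 deg C


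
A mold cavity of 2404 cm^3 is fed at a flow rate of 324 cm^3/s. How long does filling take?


Formula: t_fill = V_mold / Q_flow
t = 2404 cm^3 / 324 cm^3/s = 7.4198 s

Final answer: 7.4198 s


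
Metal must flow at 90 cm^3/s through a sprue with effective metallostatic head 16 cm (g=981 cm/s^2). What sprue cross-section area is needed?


Formula: v = sqrt(2*g*h), A = Q/v
Velocity: v = sqrt(2 * 981 * 16) = sqrt(31392) = 177.1779 cm/s
Sprue area: A = Q / v = 90 / 177.1779 = 0.5080 cm^2


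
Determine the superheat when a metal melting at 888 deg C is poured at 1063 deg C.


Formula: Superheat = T_pour - T_melt
Superheat = 1063 - 888 = 175 deg C

175 deg C


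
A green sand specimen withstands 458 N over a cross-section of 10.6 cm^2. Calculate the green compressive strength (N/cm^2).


Formula: Compressive Strength = Force / Area
Strength = 458 N / 10.6 cm^2 = 43.2075 N/cm^2

Final answer: 43.2075 N/cm^2


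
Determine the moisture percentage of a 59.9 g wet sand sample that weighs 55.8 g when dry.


Formula: MC = (W_wet - W_dry) / W_wet * 100
Water mass = 59.9 - 55.8 = 4.1 g
MC = 4.1 / 59.9 * 100 = 6.8447%

Final answer: 6.8447%


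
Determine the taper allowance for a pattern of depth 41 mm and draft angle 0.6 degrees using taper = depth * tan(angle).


Formula: taper = depth * tan(draft_angle)
tan(0.6 deg) = 0.0104724
taper = 41 mm * 0.0104724 = 0.4294 mm


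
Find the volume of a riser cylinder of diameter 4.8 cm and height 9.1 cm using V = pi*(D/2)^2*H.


Formula: V = pi * (D/2)^2 * H  (cylinder volume)
Radius = D/2 = 4.8/2 = 2.4 cm
V = pi * 2.4^2 * 9.1 = 164.6697 cm^3

Final answer: 164.6697 cm^3


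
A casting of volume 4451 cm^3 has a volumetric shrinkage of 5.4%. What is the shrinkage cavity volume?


Formula: V_shrink = V_casting * shrinkage_pct / 100
V_shrink = 4451 cm^3 * 5.4 / 100 = 240.3540 cm^3


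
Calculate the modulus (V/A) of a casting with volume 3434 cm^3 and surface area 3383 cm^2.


Formula: Casting Modulus M = V / A
M = 3434 cm^3 / 3383 cm^2 = 1.0151 cm


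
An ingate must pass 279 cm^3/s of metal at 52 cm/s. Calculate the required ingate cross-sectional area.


Formula: A_ingate = Q / v  (continuity equation)
A = 279 cm^3/s / 52 cm/s = 5.3654 cm^2

5.3654 cm^2


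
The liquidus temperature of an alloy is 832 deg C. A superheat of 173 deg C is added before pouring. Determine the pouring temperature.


Formula: T_pour = T_melt + Superheat
T_pour = 832 + 173 = 1005 deg C

1005 deg C


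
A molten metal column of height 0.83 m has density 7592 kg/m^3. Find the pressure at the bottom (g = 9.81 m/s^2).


Formula: P = rho * g * h
rho * g = 7592 * 9.81 = 74477.52 N/m^3
P = 74477.52 * 0.83 = 61816.3416 Pa


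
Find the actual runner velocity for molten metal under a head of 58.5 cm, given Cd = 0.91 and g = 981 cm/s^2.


Formula: v = Cd * sqrt(2 * g * h)  (Torricelli with discharge coefficient)
2*g*h = 2 * 981 * 58.5 = 114777.0 cm^2/s^2
sqrt(114777.0) = 338.78754 cm/s
v = 0.91 * 338.78754 = 308.2967 cm/s

308.2967 cm/s


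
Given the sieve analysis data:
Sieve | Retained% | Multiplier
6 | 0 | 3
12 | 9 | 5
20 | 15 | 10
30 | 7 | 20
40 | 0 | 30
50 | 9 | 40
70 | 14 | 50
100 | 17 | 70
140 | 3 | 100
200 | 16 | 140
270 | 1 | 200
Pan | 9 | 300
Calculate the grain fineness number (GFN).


Formula: GFN = sum(pct * multiplier) / sum(pct)
sum(pct * multiplier) = 8025
sum(pct) = 100
GFN = 8025 / 100 = 80.25


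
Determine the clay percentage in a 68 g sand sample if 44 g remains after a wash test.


Formula: Clay% = (W_total - W_washed) / W_total * 100
Clay mass = 68 - 44 = 24 g
Clay% = 24 / 68 * 100 = 35.2941%

35.2941%


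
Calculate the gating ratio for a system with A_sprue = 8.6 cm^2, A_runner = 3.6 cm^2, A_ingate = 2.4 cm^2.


Sprue:Runner:Ingate = 1 : 3.6/8.6 : 2.4/8.6 = 1:0.42:0.28

1:0.42:0.28


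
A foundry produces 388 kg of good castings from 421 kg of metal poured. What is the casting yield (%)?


Formula: Casting Yield = (W_good / W_total) * 100
Yield = (388 kg / 421 kg) * 100 = 92.1615%


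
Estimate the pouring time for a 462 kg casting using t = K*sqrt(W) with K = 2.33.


Formula: t = K * sqrt(W)
sqrt(W) = sqrt(462) = 21.49419
t = 2.33 * 21.49419 = 50.0815 s


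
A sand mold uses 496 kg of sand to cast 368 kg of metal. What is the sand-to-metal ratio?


Formula: Sand-to-Metal Ratio = W_sand / W_metal
Ratio = 496 kg / 368 kg = 1.3478

1.3478


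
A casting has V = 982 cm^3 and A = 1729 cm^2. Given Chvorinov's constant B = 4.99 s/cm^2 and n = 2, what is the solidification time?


Formula: t_s = B * (V/A)^n  (Chvorinov's rule, n=2)
Modulus M = V/A = 982/1729 = 0.567958 cm
M^2 = 0.567958^2 = 0.322576 cm^2
t_s = 4.99 * 0.322576 = 1.6097 s

Answer: 1.6097 s


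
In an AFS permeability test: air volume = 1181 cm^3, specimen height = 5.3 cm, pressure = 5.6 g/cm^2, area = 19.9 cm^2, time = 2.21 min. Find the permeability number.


Formula: Permeability Number P = (V * H) / (p * A * t)
Numerator: V * H = 1181 * 5.3 = 6259.3
Denominator: p * A * t = 5.6 * 19.9 * 2.21 = 246.2824
P = 6259.3 / 246.2824 = 25.4151

25.4151


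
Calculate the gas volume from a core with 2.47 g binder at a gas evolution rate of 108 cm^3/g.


Formula: V_gas = W_binder * gas_evolution_rate
V = 2.47 g * 108 cm^3/g = 266.7600 cm^3

266.7600 cm^3


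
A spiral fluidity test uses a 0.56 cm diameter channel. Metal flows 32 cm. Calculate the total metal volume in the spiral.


Formula: V = pi * (d/2)^2 * L  (cylinder volume)
Radius = 0.56/2 = 0.28 cm
V = pi * 0.28^2 * 32 = 7.8816 cm^3


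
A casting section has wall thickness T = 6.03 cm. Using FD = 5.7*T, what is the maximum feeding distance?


Formula: FD = 5.7 * T  (riser feeding-distance rule)
FD = 5.7 * 6.03 cm = 34.3710 cm

Final answer: 34.3710 cm


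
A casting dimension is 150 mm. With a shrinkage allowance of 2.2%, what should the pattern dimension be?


Formula: L_pattern = L_casting * (1 + shrinkage_rate/100)
Shrinkage factor = 1 + 2.2/100 = 1.022
L_pattern = 150 mm * 1.022 = 153.3000 mm


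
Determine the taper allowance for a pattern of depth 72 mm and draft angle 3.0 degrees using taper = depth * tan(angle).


Formula: taper = depth * tan(draft_angle)
tan(3.0 deg) = 0.0524078
taper = 72 mm * 0.0524078 = 3.7734 mm

3.7734 mm


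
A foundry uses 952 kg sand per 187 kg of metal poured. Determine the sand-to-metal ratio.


Formula: Sand-to-Metal Ratio = W_sand / W_metal
Ratio = 952 kg / 187 kg = 5.0909

5.0909


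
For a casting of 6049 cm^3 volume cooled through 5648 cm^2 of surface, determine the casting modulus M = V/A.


Formula: Casting Modulus M = V / A
M = 6049 cm^3 / 5648 cm^2 = 1.0710 cm

Final answer: 1.0710 cm


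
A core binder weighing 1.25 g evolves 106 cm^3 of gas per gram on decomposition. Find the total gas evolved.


Formula: V_gas = W_binder * gas_evolution_rate
V = 1.25 g * 106 cm^3/g = 132.5000 cm^3


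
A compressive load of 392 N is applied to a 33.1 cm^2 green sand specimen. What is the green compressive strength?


Formula: Compressive Strength = Force / Area
Strength = 392 N / 33.1 cm^2 = 11.8429 N/cm^2

Answer: 11.8429 N/cm^2


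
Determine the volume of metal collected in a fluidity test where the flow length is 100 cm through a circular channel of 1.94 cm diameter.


Formula: V = pi * (d/2)^2 * L  (cylinder volume)
Radius = 1.94/2 = 0.97 cm
V = pi * 0.97^2 * 100 = 295.5925 cm^3

Final answer: 295.5925 cm^3


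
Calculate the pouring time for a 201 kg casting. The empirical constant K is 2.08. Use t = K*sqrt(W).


Formula: t = K * sqrt(W)
sqrt(W) = sqrt(201) = 14.17745
t = 2.08 * 14.17745 = 29.4891 s

Final answer: 29.4891 s


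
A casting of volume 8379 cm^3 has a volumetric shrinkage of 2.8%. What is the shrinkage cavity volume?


Formula: V_shrink = V_casting * shrinkage_pct / 100
V_shrink = 8379 cm^3 * 2.8 / 100 = 234.6120 cm^3

234.6120 cm^3


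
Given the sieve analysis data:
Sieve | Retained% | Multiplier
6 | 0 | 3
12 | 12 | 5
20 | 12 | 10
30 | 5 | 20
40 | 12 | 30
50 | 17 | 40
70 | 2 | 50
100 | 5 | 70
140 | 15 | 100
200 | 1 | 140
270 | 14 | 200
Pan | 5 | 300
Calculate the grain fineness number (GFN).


Formula: GFN = sum(pct * multiplier) / sum(pct)
sum(pct * multiplier) = 7710
sum(pct) = 100
GFN = 7710 / 100 = 77.10


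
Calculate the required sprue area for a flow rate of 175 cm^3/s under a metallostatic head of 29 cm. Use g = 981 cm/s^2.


Formula: v = sqrt(2*g*h), A = Q/v
Velocity: v = sqrt(2 * 981 * 29) = sqrt(56898) = 238.5330 cm/s
Sprue area: A = Q / v = 175 / 238.5330 = 0.7337 cm^2

Answer: 0.7337 cm^2


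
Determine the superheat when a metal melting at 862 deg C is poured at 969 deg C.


Formula: Superheat = T_pour - T_melt
Superheat = 969 - 862 = 107 deg C

107 deg C


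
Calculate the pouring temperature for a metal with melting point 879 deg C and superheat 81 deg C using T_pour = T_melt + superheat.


Formula: T_pour = T_melt + Superheat
T_pour = 879 + 81 = 960 deg C

960 deg C


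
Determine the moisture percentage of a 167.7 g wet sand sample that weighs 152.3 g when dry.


Formula: MC = (W_wet - W_dry) / W_wet * 100
Water mass = 167.7 - 152.3 = 15.4 g
MC = 15.4 / 167.7 * 100 = 9.1831%

9.1831%


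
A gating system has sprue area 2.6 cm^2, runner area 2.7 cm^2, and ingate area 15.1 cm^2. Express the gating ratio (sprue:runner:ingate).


Sprue:Runner:Ingate = 1 : 2.7/2.6 : 15.1/2.6 = 1:1.04:5.81

Final answer: 1:1.04:5.81


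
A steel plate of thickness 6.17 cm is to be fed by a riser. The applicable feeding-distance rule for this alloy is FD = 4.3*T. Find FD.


Formula: FD = 4.3 * T  (riser feeding-distance rule)
FD = 4.3 * 6.17 cm = 26.5310 cm

Answer: 26.5310 cm


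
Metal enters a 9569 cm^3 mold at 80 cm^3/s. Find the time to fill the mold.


Formula: t_fill = V_mold / Q_flow
t = 9569 cm^3 / 80 cm^3/s = 119.6125 s

Answer: 119.6125 s


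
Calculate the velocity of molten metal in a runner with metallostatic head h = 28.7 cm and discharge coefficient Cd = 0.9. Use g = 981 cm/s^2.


Formula: v = Cd * sqrt(2 * g * h)  (Torricelli with discharge coefficient)
2*g*h = 2 * 981 * 28.7 = 56309.4 cm^2/s^2
sqrt(56309.4) = 237.29602 cm/s
v = 0.9 * 237.29602 = 213.5664 cm/s


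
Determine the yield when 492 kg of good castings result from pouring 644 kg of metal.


Formula: Casting Yield = (W_good / W_total) * 100
Yield = (492 kg / 644 kg) * 100 = 76.3975%


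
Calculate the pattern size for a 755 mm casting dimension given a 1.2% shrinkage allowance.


Formula: L_pattern = L_casting * (1 + shrinkage_rate/100)
Shrinkage factor = 1 + 1.2/100 = 1.012
L_pattern = 755 mm * 1.012 = 764.0600 mm


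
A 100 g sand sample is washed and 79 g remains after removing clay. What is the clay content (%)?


Formula: Clay% = (W_total - W_washed) / W_total * 100
Clay mass = 100 - 79 = 21 g
Clay% = 21 / 100 * 100 = 21.0000%

21.0000%


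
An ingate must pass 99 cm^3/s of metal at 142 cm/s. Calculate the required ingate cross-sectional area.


Formula: A_ingate = Q / v  (continuity equation)
A = 99 cm^3/s / 142 cm/s = 0.6972 cm^2

Final answer: 0.6972 cm^2


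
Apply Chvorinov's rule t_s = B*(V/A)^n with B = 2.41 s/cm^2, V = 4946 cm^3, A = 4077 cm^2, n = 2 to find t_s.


Formula: t_s = B * (V/A)^n  (Chvorinov's rule, n=2)
Modulus M = V/A = 4946/4077 = 1.213147 cm
M^2 = 1.213147^2 = 1.471726 cm^2
t_s = 2.41 * 1.471726 = 3.5469 s


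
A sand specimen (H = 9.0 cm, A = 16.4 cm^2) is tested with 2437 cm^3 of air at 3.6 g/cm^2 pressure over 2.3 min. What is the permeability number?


Formula: Permeability Number P = (V * H) / (p * A * t)
Numerator: V * H = 2437 * 9.0 = 21933.0
Denominator: p * A * t = 3.6 * 16.4 * 2.3 = 135.792
P = 21933.0 / 135.792 = 161.5191


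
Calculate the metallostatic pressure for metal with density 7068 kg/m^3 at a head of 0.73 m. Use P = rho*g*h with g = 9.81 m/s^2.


Formula: P = rho * g * h
rho * g = 7068 * 9.81 = 69337.08 N/m^3
P = 69337.08 * 0.73 = 50616.0684 Pa

50616.0684 Pa


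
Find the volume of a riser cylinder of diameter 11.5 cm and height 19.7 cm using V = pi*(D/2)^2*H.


Formula: V = pi * (D/2)^2 * H  (cylinder volume)
Radius = D/2 = 11.5/2 = 5.75 cm
V = pi * 5.75^2 * 19.7 = 2046.2175 cm^3

Answer: 2046.2175 cm^3


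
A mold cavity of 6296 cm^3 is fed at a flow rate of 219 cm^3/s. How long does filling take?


Formula: t_fill = V_mold / Q_flow
t = 6296 cm^3 / 219 cm^3/s = 28.7489 s

28.7489 s


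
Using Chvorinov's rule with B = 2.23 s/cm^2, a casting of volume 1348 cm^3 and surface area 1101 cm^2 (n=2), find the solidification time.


Formula: t_s = B * (V/A)^n  (Chvorinov's rule, n=2)
Modulus M = V/A = 1348/1101 = 1.224342 cm
M^2 = 1.224342^2 = 1.499013 cm^2
t_s = 2.23 * 1.499013 = 3.3428 s

3.3428 s


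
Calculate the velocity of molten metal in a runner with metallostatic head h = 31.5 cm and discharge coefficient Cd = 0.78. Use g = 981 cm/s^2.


Formula: v = Cd * sqrt(2 * g * h)  (Torricelli with discharge coefficient)
2*g*h = 2 * 981 * 31.5 = 61803.0 cm^2/s^2
sqrt(61803.0) = 248.60209 cm/s
v = 0.78 * 248.60209 = 193.9096 cm/s

Answer: 193.9096 cm/s


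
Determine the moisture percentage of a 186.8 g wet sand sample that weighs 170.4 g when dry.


Formula: MC = (W_wet - W_dry) / W_wet * 100
Water mass = 186.8 - 170.4 = 16.4 g
MC = 16.4 / 186.8 * 100 = 8.7794%

Answer: 8.7794%


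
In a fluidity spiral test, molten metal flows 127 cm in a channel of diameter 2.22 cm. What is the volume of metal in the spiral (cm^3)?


Formula: V = pi * (d/2)^2 * L  (cylinder volume)
Radius = 2.22/2 = 1.11 cm
V = pi * 1.11^2 * 127 = 491.5861 cm^3


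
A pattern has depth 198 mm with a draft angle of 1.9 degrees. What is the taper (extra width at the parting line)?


Formula: taper = depth * tan(draft_angle)
tan(1.9 deg) = 0.0331734
taper = 198 mm * 0.0331734 = 6.5683 mm


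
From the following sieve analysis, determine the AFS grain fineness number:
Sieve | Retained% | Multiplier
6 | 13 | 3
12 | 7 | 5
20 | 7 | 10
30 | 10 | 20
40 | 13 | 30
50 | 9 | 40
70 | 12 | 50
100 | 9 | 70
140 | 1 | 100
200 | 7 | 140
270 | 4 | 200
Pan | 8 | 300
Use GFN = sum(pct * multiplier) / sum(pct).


Formula: GFN = sum(pct * multiplier) / sum(pct)
sum(pct * multiplier) = 6604
sum(pct) = 100
GFN = 6604 / 100 = 66.04

66.04


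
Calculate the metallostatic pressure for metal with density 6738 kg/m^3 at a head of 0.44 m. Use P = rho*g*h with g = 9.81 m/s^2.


Formula: P = rho * g * h
rho * g = 6738 * 9.81 = 66099.78 N/m^3
P = 66099.78 * 0.44 = 29083.9032 Pa


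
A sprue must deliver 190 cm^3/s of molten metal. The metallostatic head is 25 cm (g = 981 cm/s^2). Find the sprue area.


Formula: v = sqrt(2*g*h), A = Q/v
Velocity: v = sqrt(2 * 981 * 25) = sqrt(49050) = 221.4723 cm/s
Sprue area: A = Q / v = 190 / 221.4723 = 0.8579 cm^2


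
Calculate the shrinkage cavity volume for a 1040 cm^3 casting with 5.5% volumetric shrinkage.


Formula: V_shrink = V_casting * shrinkage_pct / 100
V_shrink = 1040 cm^3 * 5.5 / 100 = 57.2000 cm^3

Final answer: 57.2000 cm^3
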